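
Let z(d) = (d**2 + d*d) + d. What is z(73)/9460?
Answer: 10731/9460 ≈ 1.1344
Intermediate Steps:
z(d) = d + 2*d**2 (z(d) = (d**2 + d**2) + d = 2*d**2 + d = d + 2*d**2)
z(73)/9460 = (73*(1 + 2*73))/9460 = (73*(1 + 146))*(1/9460) = (73*147)*(1/9460) = 10731*(1/9460) = 10731/9460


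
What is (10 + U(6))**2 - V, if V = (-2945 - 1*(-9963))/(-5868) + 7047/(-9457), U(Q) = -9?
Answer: 81607349/27746838 ≈ 2.9411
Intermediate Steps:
V = -53860511/27746838 (V = (-2945 + 9963)*(-1/5868) + 7047*(-1/9457) = 7018*(-1/5868) - 7047/9457 = -3509/2934 - 7047/9457 = -53860511/27746838 ≈ -1.9411)
(10 + U(6))**2 - V = (10 - 9)**2 - 1*(-53860511/27746838) = 1**2 + 53860511/27746838 = 1 + 53860511/27746838 = 81607349/27746838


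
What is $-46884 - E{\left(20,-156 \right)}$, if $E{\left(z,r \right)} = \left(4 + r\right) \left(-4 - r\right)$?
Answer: $-23780$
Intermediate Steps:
$E{\left(z,r \right)} = \left(-4 - r\right) \left(4 + r\right)$
$-46884 - E{\left(20,-156 \right)} = -46884 - \left(-16 - \left(-156\right)^{2} - -1248\right) = -46884 - \left(-16 - 24336 + 1248\right) = -46884 - -23104 = -46884 + 23104 = -23780$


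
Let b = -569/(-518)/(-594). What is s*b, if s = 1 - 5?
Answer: 569/76923 ≈ 0.0073970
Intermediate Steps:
s = -4
b = -569/307692 (b = -569*(-1/518)*(-1/594) = (569/518)*(-1/594) = -569/307692 ≈ -0.0018493)
s*b = -4*(-569/307692) = 569/76923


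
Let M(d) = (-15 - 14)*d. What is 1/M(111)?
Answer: -1/3219 ≈ -0.00031066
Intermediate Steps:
M(d) = -29*d
1/M(111) = 1/(-29*111) = 1/(-3219) = -1/3219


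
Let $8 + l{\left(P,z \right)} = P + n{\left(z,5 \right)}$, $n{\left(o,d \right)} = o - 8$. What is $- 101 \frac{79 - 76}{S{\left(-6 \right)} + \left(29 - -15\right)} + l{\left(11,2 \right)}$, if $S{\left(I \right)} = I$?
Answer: $- \frac{417}{38} \approx -10.974$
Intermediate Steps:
$n{\left(o,d \right)} = -8 + o$ ($n{\left(o,d \right)} = o - 8 = -8 + o$)
$l{\left(P,z \right)} = -16 + P + z$ ($l{\left(P,z \right)} = -8 + \left(P + \left(-8 + z\right)\right) = -8 + \left(-8 + P + z\right) = -16 + P + z$)
$- 101 \frac{79 - 76}{S{\left(-6 \right)} + \left(29 - -15\right)} + l{\left(11,2 \right)} = - 101 \frac{79 - 76}{-6 + \left(29 - -15\right)} + \left(-16 + 11 + 2\right) = - 101 \frac{3}{-6 + \left(29 + 15\right)} - 3 = - 101 \frac{3}{-6 + 44} - 3 = - 101 \cdot \frac{3}{38} - 3 = - 101 \cdot 3 \cdot \frac{1}{38} - 3 = \left(-101\right) \frac{3}{38} - 3 = - \frac{303}{38} - 3 = - \frac{417}{38}$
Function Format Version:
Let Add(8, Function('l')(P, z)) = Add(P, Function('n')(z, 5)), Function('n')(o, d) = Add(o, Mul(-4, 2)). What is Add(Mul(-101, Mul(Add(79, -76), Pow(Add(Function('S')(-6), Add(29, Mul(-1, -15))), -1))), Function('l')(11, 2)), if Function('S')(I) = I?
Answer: Rational(-417, 38) ≈ -10.974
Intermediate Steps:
Function('n')(o, d) = Add(-8, o) (Function('n')(o, d) = Add(o, -8) = Add(-8, o))
Function('l')(P, z) = Add(-16, P, z) (Function('l')(P, z) = Add(-8, Add(P, Add(-8, z))) = Add(-8, Add(-8, P, z)) = Add(-16, P, z))
Add(Mul(-101, Mul(Add(79, -76), Pow(Add(Function('S')(-6), Add(29, Mul(-1, -15))), -1))), Function('l')(11, 2)) = Add(Mul(-101, Mul(Add(79, -76), Pow(Add(-6, Add(29, Mul(-1, -15))), -1))), Add(-16, 11, 2)) = Add(Mul(-101, Mul(3, Pow(Add(-6, Add(29, 15)), -1))), -3) = Add(Mul(-101, Mul(3, Pow(Add(-6, 44), -1))), -3) = Add(Mul(-101, Mul(3, Pow(38, -1))), -3) = Add(Mul(-101, Mul(3, Rational(1, 38))), -3) = Add(Mul(-101, Rational(3, 38)), -3) = Add(Rational(-303, 38), -3) = Rational(-417, 38)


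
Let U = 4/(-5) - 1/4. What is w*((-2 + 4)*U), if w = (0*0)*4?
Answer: 0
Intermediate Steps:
w = 0 (w = 0*4 = 0)
U = -21/20 (U = 4*(-1/5) - 1*1/4 = -4/5 - 1/4 = -21/20 ≈ -1.0500)
w*((-2 + 4)*U) = 0*((-2 + 4)*(-21/20)) = 0*(2*(-21/20)) = 0*(-21/10) = 0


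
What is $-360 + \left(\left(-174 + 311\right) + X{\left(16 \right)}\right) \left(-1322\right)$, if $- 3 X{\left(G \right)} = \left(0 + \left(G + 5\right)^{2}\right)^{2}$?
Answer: $85519820$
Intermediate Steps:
$X{\left(G \right)} = - \frac{\left(5 + G\right)^{4}}{3}$ ($X{\left(G \right)} = - \frac{\left(0 + \left(G + 5\right)^{2}\right)^{2}}{3} = - \frac{\left(0 + \left(5 + G\right)^{2}\right)^{2}}{3} = - \frac{\left(\left(5 + G\right)^{2}\right)^{2}}{3} = - \frac{\left(5 + G\right)^{4}}{3}$)
$-360 + \left(\left(-174 + 311\right) + X{\left(16 \right)}\right) \left(-1322\right) = -360 + \left(\left(-174 + 311\right) - \frac{\left(5 + 16\right)^{4}}{3}\right) \left(-1322\right) = -360 + \left(137 - \frac{21^{4}}{3}\right) \left(-1322\right) = -360 + \left(137 - 64827\right) \left(-1322\right) = -360 - -85520180 = -360 + 85520180 = 85519820$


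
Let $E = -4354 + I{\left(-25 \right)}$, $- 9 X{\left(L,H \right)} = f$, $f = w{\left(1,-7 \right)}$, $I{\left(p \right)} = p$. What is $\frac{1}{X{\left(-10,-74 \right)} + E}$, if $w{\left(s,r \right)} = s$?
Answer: $- \frac{9}{39412} \approx -0.00022836$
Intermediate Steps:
$f = 1$
$X{\left(L,H \right)} = - \frac{1}{9}$ ($X{\left(L,H \right)} = \left(- \frac{1}{9}\right) 1 = - \frac{1}{9}$)
$E = -4379$ ($E = -4354 - 25 = -4379$)
$\frac{1}{X{\left(-10,-74 \right)} + E} = \frac{1}{- \frac{1}{9} - 4379} = \frac{1}{- \frac{39412}{9}} = - \frac{9}{39412}$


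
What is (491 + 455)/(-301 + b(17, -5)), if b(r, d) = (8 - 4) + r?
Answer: -473/140 ≈ -3.3786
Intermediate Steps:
b(r, d) = 4 + r
(491 + 455)/(-301 + b(17, -5)) = (491 + 455)/(-301 + (4 + 17)) = 946/(-301 + 21) = 946/(-280) = 946*(-1/280) = -473/140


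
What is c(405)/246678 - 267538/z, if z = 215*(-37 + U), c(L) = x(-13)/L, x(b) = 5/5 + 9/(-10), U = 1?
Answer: 1484904122233/42958973700 ≈ 34.566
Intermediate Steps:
x(b) = ⅒ (x(b) = 5*(⅕) + 9*(-⅒) = 1 - 9/10 = ⅒)
c(L) = 1/(10*L)
z = -7740 (z = 215*(-37 + 1) = 215*(-36) = -7740)
c(405)/246678 - 267538/z = ((⅒)/405)/246678 - 267538/(-7740) = ((⅒)*(1/405))*(1/246678) - 267538*(-1/7740) = (1/4050)*(1/246678) + 133769/3870 = 1/999045900 + 133769/3870 = 1484904122233/42958973700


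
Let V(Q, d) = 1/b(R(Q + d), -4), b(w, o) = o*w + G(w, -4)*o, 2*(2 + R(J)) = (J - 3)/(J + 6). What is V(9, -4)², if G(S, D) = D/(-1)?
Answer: 121/8464 ≈ 0.014296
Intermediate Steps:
G(S, D) = -D (G(S, D) = D*(-1) = -D)
R(J) = -2 + (-3 + J)/(2*(6 + J)) (R(J) = -2 + ((J - 3)/(J + 6))/2 = -2 + ((-3 + J)/(6 + J))/2 = -2 + (-3 + J)/(2*(6 + J)))
b(w, o) = 4*o + o*w (b(w, o) = o*w + (-1*(-4))*o = o*w + 4*o = 4*o + o*w)
V(Q, d) = 1/(-16 - 6*(-9 - Q - d)/(6 + Q + d)) (V(Q, d) = 1/(-4*(4 + 3*(-9 - (Q + d))/(2*(6 + (Q + d))))) = 1/(-4*(4 + 3*(-9 + (-Q - d))/(2*(6 + Q + d)))) = 1/(-4*(4 + 3*(-9 - Q - d)/(2*(6 + Q + d)))) = 1/(-16 - 6*(-9 - Q - d)/(6 + Q + d)))
V(9, -4)² = ((-6 - 1*9 - 1*(-4))/(2*(21 + 5*9 + 5*(-4))))² = ((-6 - 9 + 4)/(2*(21 + 45 - 20)))² = ((½)*(-11)/46)² = ((½)*(1/46)*(-11))² = (-11/92)² = 121/8464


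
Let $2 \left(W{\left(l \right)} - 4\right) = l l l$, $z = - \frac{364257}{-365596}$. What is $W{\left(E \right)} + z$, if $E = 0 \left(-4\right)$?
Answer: $\frac{1826641}{365596} \approx 4.9963$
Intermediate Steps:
$E = 0$
$z = \frac{364257}{365596}$ ($z = \left(-364257\right) \left(- \frac{1}{365596}\right) = \frac{364257}{365596} \approx 0.99634$)
$W{\left(l \right)} = 4 + \frac{l^{3}}{2}$ ($W{\left(l \right)} = 4 + \frac{l l l}{2} = 4 + \frac{l^{2} l}{2} = 4 + \frac{l^{3}}{2}$)
$W{\left(E \right)} + z = \left(4 + \frac{0^{3}}{2}\right) + \frac{364257}{365596} = \left(4 + \frac{1}{2} \cdot 0\right) + \frac{364257}{365596} = \left(4 + 0\right) + \frac{364257}{365596} = 4 + \frac{364257}{365596} = \frac{1826641}{365596}$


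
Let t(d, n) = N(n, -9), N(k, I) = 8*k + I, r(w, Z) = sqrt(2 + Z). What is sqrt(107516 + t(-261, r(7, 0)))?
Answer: sqrt(107507 + 8*sqrt(2)) ≈ 327.90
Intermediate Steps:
N(k, I) = I + 8*k
t(d, n) = -9 + 8*n
sqrt(107516 + t(-261, r(7, 0))) = sqrt(107516 + (-9 + 8*sqrt(2 + 0))) = sqrt(107516 + (-9 + 8*sqrt(2))) = sqrt(107507 + 8*sqrt(2))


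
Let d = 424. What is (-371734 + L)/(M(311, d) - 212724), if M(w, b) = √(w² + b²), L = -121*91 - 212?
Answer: 81464144868/45251223679 + 382957*√276497/45251223679 ≈ 1.8047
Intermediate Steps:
L = -11223 (L = -11011 - 212 = -11223)
M(w, b) = √(b² + w²)
(-371734 + L)/(M(311, d) - 212724) = (-371734 - 11223)/(√(424² + 311²) - 212724) = -382957/(√(179776 + 96721) - 212724) = -382957/(√276497 - 212724) = -382957/(-212724 + √276497)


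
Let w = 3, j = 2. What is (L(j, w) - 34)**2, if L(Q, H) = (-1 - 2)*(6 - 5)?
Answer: 1369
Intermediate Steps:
L(Q, H) = -3 (L(Q, H) = -3*1 = -3)
(L(j, w) - 34)**2 = (-3 - 34)**2 = (-37)**2 = 1369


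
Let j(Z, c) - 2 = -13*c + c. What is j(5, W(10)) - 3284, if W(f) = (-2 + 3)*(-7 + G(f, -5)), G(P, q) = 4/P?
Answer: -16014/5 ≈ -3202.8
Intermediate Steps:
W(f) = -7 + 4/f (W(f) = (-2 + 3)*(-7 + 4/f) = 1*(-7 + 4/f) = -7 + 4/f)
j(Z, c) = 2 - 12*c (j(Z, c) = 2 + (-13*c + c) = 2 - 12*c)
j(5, W(10)) - 3284 = (2 - 12*(-7 + 4/10)) - 3284 = (2 - 12*(-7 + 4*(1/10))) - 3284 = (2 - 12*(-7 + 2/5)) - 3284 = (2 - 12*(-33/5)) - 3284 = (2 + 396/5) - 3284 = 406/5 - 3284 = -16014/5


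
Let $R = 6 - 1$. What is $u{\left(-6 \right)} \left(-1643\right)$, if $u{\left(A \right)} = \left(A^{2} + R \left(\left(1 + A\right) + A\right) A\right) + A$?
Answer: $-591480$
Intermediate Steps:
$R = 5$
$u{\left(A \right)} = A + A^{2} + A \left(5 + 10 A\right)$ ($u{\left(A \right)} = \left(A^{2} + 5 \left(\left(1 + A\right) + A\right) A\right) + A = \left(A^{2} + 5 \left(1 + 2 A\right) A\right) + A = \left(A^{2} + \left(5 + 10 A\right) A\right) + A = \left(A^{2} + A \left(5 + 10 A\right)\right) + A = A + A^{2} + A \left(5 + 10 A\right)$)
$u{\left(-6 \right)} \left(-1643\right) = - 6 \left(6 + 11 \left(-6\right)\right) \left(-1643\right) = - 6 \left(6 - 66\right) \left(-1643\right) = \left(-6\right) \left(-60\right) \left(-1643\right) = 360 \left(-1643\right) = -591480$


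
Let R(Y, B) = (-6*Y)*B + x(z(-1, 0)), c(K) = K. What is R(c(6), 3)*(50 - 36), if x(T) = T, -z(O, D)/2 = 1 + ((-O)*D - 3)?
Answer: -1456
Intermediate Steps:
z(O, D) = 4 + 2*D*O (z(O, D) = -2*(1 + ((-O)*D - 3)) = -2*(1 + (-D*O - 3)) = -2*(1 + (-3 - D*O)) = -2*(-2 - D*O) = 4 + 2*D*O)
R(Y, B) = 4 - 6*B*Y (R(Y, B) = (-6*Y)*B + (4 + 2*0*(-1)) = -6*B*Y + (4 + 0) = -6*B*Y + 4 = 4 - 6*B*Y)
R(c(6), 3)*(50 - 36) = (4 - 6*3*6)*(50 - 36) = (4 - 108)*14 = -104*14 = -1456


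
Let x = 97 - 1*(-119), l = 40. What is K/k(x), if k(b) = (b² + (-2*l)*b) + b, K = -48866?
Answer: -24433/14796 ≈ -1.6513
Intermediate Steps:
x = 216 (x = 97 + 119 = 216)
k(b) = b² - 79*b (k(b) = (b² + (-2*40)*b) + b = (b² - 80*b) + b = b² - 79*b)
K/k(x) = -48866*1/(216*(-79 + 216)) = -48866/(216*137) = -48866/29592 = -48866*1/29592 = -24433/14796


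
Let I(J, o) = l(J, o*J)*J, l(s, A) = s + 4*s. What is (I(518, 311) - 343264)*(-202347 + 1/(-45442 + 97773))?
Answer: -10571612505712736/52331 ≈ -2.0201e+11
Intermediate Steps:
l(s, A) = 5*s
I(J, o) = 5*J² (I(J, o) = (5*J)*J = 5*J²)
(I(518, 311) - 343264)*(-202347 + 1/(-45442 + 97773)) = (5*518² - 343264)*(-202347 + 1/(-45442 + 97773)) = (5*268324 - 343264)*(-202347 + 1/52331) = (1341620 - 343264)*(-202347 + 1/52331) = 998356*(-10589020856/52331) = -10571612505712736/52331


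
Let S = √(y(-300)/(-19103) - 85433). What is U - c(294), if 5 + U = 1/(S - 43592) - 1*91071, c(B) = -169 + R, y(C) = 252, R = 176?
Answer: -472360938616430335/5186049410949 - I*√636257325197/5186049410949 ≈ -91083.0 - 1.5381e-7*I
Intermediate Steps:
S = I*√636257325197/2729 (S = √(252/(-19103) - 85433) = √(252*(-1/19103) - 85433) = √(-36/2729 - 85433) = √(-233146693/2729) = I*√636257325197/2729 ≈ 292.29*I)
c(B) = 7 (c(B) = -169 + 176 = 7)
U = -91076 + 1/(-43592 + I*√636257325197/2729) (U = -5 + (1/(I*√636257325197/2729 - 43592) - 1*91071) = -5 + (1/(-43592 + I*√636257325197/2729) - 91071) = -5 + (-91071 + 1/(-43592 + I*√636257325197/2729)) = -91076 + 1/(-43592 + I*√636257325197/2729) ≈ -91076.0 - 1.5381e-7*I)
U - c(294) = (-472324636270553692/5186049410949 - I*√636257325197/5186049410949) - 1*7 = (-472324636270553692/5186049410949 - I*√636257325197/5186049410949) - 7 = -472360938616430335/5186049410949 - I*√636257325197/5186049410949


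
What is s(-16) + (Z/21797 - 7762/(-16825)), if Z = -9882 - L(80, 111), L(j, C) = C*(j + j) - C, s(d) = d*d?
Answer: 93590017639/366734525 ≈ 255.20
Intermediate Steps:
s(d) = d²
L(j, C) = -C + 2*C*j (L(j, C) = C*(2*j) - C = 2*C*j - C = -C + 2*C*j)
Z = -27531 (Z = -9882 - 111*(-1 + 2*80) = -9882 - 111*(-1 + 160) = -9882 - 111*159 = -9882 - 1*17649 = -9882 - 17649 = -27531)
s(-16) + (Z/21797 - 7762/(-16825)) = (-16)² + (-27531/21797 - 7762/(-16825)) = 256 + (-27531*1/21797 - 7762*(-1/16825)) = 256 + (-27531/21797 + 7762/16825) = 256 - 294020761/366734525 = 93590017639/366734525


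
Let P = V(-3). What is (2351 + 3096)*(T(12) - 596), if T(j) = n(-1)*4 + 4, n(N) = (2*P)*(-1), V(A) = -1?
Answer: -3181048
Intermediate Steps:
P = -1
n(N) = 2 (n(N) = (2*(-1))*(-1) = -2*(-1) = 2)
T(j) = 12 (T(j) = 2*4 + 4 = 8 + 4 = 12)
(2351 + 3096)*(T(12) - 596) = (2351 + 3096)*(12 - 596) = 5447*(-584) = -3181048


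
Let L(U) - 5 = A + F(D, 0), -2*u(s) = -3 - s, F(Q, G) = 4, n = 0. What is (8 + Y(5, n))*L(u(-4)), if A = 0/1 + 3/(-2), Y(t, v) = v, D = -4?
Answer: 60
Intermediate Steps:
A = -3/2 (A = 0*1 + 3*(-1/2) = 0 - 3/2 = -3/2 ≈ -1.5000)
u(s) = 3/2 + s/2 (u(s) = -(-3 - s)/2 = 3/2 + s/2)
L(U) = 15/2 (L(U) = 5 + (-3/2 + 4) = 5 + 5/2 = 15/2)
(8 + Y(5, n))*L(u(-4)) = (8 + 0)*(15/2) = 8*(15/2) = 60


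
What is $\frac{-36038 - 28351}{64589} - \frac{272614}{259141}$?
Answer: $- \frac{34293695495}{16737658049} \approx -2.0489$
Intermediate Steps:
$\frac{-36038 - 28351}{64589} - \frac{272614}{259141} = \left(-64389\right) \frac{1}{64589} - \frac{272614}{259141} = - \frac{64389}{64589} - \frac{272614}{259141} = - \frac{34293695495}{16737658049}$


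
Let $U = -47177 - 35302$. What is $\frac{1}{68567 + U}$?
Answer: $- \frac{1}{13912} \approx -7.188 \cdot 10^{-5}$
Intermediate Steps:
$U = -82479$ ($U = -47177 - 35302 = -82479$)
$\frac{1}{68567 + U} = \frac{1}{68567 - 82479} = \frac{1}{-13912} = - \frac{1}{13912}$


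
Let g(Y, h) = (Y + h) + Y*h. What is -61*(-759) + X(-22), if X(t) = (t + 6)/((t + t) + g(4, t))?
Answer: 3472433/75 ≈ 46299.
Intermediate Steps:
g(Y, h) = Y + h + Y*h
X(t) = (6 + t)/(4 + 7*t) (X(t) = (t + 6)/((t + t) + (4 + t + 4*t)) = (6 + t)/(2*t + (4 + 5*t)) = (6 + t)/(4 + 7*t))
-61*(-759) + X(-22) = -61*(-759) + (6 - 22)/(4 + 7*(-22)) = 46299 - 16/(4 - 154) = 46299 - 16/(-150) = 46299 - 1/150*(-16) = 46299 + 8/75 = 3472433/75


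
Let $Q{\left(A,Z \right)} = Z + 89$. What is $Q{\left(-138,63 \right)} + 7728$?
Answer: $7880$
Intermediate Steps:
$Q{\left(A,Z \right)} = 89 + Z$
$Q{\left(-138,63 \right)} + 7728 = \left(89 + 63\right) + 7728 = 152 + 7728 = 7880$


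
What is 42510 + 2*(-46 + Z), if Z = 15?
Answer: 42448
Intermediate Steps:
42510 + 2*(-46 + Z) = 42510 + 2*(-46 + 15) = 42510 + 2*(-31) = 42510 - 62 = 42448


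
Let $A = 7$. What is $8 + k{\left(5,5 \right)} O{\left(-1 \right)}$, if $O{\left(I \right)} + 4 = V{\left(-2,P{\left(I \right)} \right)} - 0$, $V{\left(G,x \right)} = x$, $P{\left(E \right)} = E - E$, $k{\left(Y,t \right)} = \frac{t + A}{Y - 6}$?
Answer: $56$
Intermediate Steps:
$k{\left(Y,t \right)} = \frac{7 + t}{-6 + Y}$ ($k{\left(Y,t \right)} = \frac{t + 7}{Y - 6} = \frac{7 + t}{-6 + Y}$)
$P{\left(E \right)} = 0$
$O{\left(I \right)} = -4$ ($O{\left(I \right)} = -4 + \left(0 - 0\right) = -4 + \left(0 + 0\right) = -4 + 0 = -4$)
$8 + k{\left(5,5 \right)} O{\left(-1 \right)} = 8 + \frac{7 + 5}{-6 + 5} \left(-4\right) = 8 + \frac{1}{-1} \cdot 12 \left(-4\right) = 8 + \left(-1\right) 12 \left(-4\right) = 8 - -48 = 8 + 48 = 56$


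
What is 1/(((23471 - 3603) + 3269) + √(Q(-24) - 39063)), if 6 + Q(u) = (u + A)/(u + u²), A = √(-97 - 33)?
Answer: 276/(6385812 + √138*√(-21566112 + I*√130)) ≈ 4.3218e-5 - 3.6921e-7*I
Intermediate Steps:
A = I*√130 (A = √(-130) = I*√130 ≈ 11.402*I)
Q(u) = -6 + (u + I*√130)/(u + u²)
1/(((23471 - 3603) + 3269) + √(Q(-24) - 39063)) = 1/(((23471 - 3603) + 3269) + √((-6*(-24)² - 5*(-24) + I*√130)/((-24)*(1 - 24)) - 39063)) = 1/((19868 + 3269) + √(-1/24*(-6*576 + 120 + I*√130)/(-23) - 39063)) = 1/(23137 + √(-1/24*(-1/23)*(-3456 + 120 + I*√130) - 39063)) = 1/(23137 + √(-1/24*(-1/23)*(-3336 + I*√130) - 39063)) = 1/(23137 + √((-139/23 + I*√130/552) - 39063)) = 1/(23137 + √(-898588/23 + I*√130/552))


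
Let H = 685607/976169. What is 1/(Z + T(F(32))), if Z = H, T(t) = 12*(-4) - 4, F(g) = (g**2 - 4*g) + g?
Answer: -976169/50075181 ≈ -0.019494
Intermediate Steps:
H = 685607/976169 (H = 685607*(1/976169) = 685607/976169 ≈ 0.70234)
F(g) = g**2 - 3*g
T(t) = -52 (T(t) = -48 - 4 = -52)
Z = 685607/976169 ≈ 0.70234
1/(Z + T(F(32))) = 1/(685607/976169 - 52) = 1/(-50075181/976169) = -976169/50075181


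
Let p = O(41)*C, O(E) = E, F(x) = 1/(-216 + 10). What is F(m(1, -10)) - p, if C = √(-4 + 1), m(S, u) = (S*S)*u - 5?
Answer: -1/206 - 41*I*√3 ≈ -0.0048544 - 71.014*I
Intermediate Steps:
m(S, u) = -5 + u*S² (m(S, u) = S²*u - 5 = u*S² - 5 = -5 + u*S²)
F(x) = -1/206 (F(x) = 1/(-206) = -1/206)
C = I*√3 (C = √(-3) = I*√3 ≈ 1.732*I)
p = 41*I*√3 (p = 41*(I*√3) = 41*I*√3 ≈ 71.014*I)
F(m(1, -10)) - p = -1/206 - 41*I*√3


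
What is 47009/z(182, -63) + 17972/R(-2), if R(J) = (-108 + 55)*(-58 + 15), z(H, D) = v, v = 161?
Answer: 110027003/366919 ≈ 299.87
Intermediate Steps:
z(H, D) = 161
R(J) = 2279 (R(J) = -53*(-43) = 2279)
47009/z(182, -63) + 17972/R(-2) = 47009/161 + 17972/2279 = 110027003/366919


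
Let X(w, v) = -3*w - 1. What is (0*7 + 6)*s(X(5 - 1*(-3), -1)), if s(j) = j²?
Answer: 3750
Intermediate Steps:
X(w, v) = -1 - 3*w
(0*7 + 6)*s(X(5 - 1*(-3), -1)) = (0*7 + 6)*(-1 - 3*(5 - 1*(-3)))² = (0 + 6)*(-1 - 3*(5 + 3))² = 6*(-1 - 3*8)² = 6*(-1 - 24)² = 6*(-25)² = 6*625 = 3750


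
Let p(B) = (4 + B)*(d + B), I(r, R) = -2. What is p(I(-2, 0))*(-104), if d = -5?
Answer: 1456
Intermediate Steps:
p(B) = (-5 + B)*(4 + B) (p(B) = (4 + B)*(-5 + B) = (-5 + B)*(4 + B))
p(I(-2, 0))*(-104) = (-20 + (-2)² - 1*(-2))*(-104) = (-20 + 4 + 2)*(-104) = -14*(-104) = 1456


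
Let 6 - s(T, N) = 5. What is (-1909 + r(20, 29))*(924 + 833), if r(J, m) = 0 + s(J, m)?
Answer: -3352356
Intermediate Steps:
s(T, N) = 1 (s(T, N) = 6 - 1*5 = 6 - 5 = 1)
r(J, m) = 1 (r(J, m) = 0 + 1 = 1)
(-1909 + r(20, 29))*(924 + 833) = (-1909 + 1)*(924 + 833) = -1908*1757 = -3352356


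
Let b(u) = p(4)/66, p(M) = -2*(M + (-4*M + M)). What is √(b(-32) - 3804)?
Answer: 2*I*√1035573/33 ≈ 61.675*I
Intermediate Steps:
p(M) = 4*M (p(M) = -2*(M - 3*M) = -(-4)*M = 4*M)
b(u) = 8/33 (b(u) = (4*4)/66 = 16*(1/66) = 8/33)
√(b(-32) - 3804) = √(8/33 - 3804) = √(-125524/33) = 2*I*√1035573/33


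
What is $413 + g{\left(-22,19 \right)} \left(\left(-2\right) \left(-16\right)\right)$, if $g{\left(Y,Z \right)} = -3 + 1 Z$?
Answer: $925$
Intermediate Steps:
$g{\left(Y,Z \right)} = -3 + Z$
$413 + g{\left(-22,19 \right)} \left(\left(-2\right) \left(-16\right)\right) = 413 + \left(-3 + 19\right) \left(\left(-2\right) \left(-16\right)\right) = 413 + 16 \cdot 32 = 413 + 512 = 925$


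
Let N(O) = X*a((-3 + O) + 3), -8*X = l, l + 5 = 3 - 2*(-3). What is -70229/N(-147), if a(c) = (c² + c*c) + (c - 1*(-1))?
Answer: 70229/21536 ≈ 3.2610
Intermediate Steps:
a(c) = 1 + c + 2*c² (a(c) = (c² + c²) + (c + 1) = 2*c² + (1 + c) = 1 + c + 2*c²)
l = 4 (l = -5 + (3 - 2*(-3)) = -5 + (3 + 6) = -5 + 9 = 4)
X = -½ (X = -⅛*4 = -½ ≈ -0.50000)
N(O) = -½ - O² - O/2 (N(O) = -(1 + ((-3 + O) + 3) + 2*((-3 + O) + 3)²)/2 = -(1 + O + 2*O²)/2 = -½ - O² - O/2)
-70229/N(-147) = -70229/(-½ - 1*(-147)² - ½*(-147)) = -70229/(-½ - 1*21609 + 147/2) = -70229/(-½ - 21609 + 147/2) = -70229/(-21536) = -70229*(-1/21536) = 70229/21536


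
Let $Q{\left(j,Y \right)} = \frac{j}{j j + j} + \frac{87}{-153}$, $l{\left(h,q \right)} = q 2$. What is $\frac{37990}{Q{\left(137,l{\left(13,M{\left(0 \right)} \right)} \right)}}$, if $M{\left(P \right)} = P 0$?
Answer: $- \frac{29708180}{439} \approx -67672.0$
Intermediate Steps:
$M{\left(P \right)} = 0$
$l{\left(h,q \right)} = 2 q$
$Q{\left(j,Y \right)} = - \frac{29}{51} + \frac{j}{j + j^{2}}$ ($Q{\left(j,Y \right)} = \frac{j}{j^{2} + j} + 87 \left(- \frac{1}{153}\right) = \frac{j}{j + j^{2}} - \frac{29}{51} = - \frac{29}{51} + \frac{j}{j + j^{2}}$)
$\frac{37990}{Q{\left(137,l{\left(13,M{\left(0 \right)} \right)} \right)}} = \frac{37990}{\frac{1}{51} \frac{1}{1 + 137} \left(22 - 3973\right)} = \frac{37990}{\frac{1}{51} \cdot \frac{1}{138} \left(22 - 3973\right)} = \frac{37990}{\frac{1}{51} \cdot \frac{1}{138} \left(-3951\right)} = \frac{37990}{- \frac{439}{782}} = 37990 \left(- \frac{782}{439}\right) = - \frac{29708180}{439}$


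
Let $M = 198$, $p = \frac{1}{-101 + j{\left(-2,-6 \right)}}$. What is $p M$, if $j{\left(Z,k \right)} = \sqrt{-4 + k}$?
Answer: $- \frac{19998}{10211} - \frac{198 i \sqrt{10}}{10211} \approx -1.9585 - 0.061319 i$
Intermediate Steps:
$p = \frac{1}{-101 + i \sqrt{10}}$ ($p = \frac{1}{-101 + \sqrt{-4 - 6}} = \frac{1}{-101 + \sqrt{-10}} = \frac{1}{-101 + i \sqrt{10}} \approx -0.0098913 - 0.00030969 i$)
$p M = \left(- \frac{101}{10211} - \frac{i \sqrt{10}}{10211}\right) 198 = - \frac{19998}{10211} - \frac{198 i \sqrt{10}}{10211}$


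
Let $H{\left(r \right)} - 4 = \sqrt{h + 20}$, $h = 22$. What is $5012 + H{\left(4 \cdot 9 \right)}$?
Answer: $5016 + \sqrt{42} \approx 5022.5$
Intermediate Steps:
$H{\left(r \right)} = 4 + \sqrt{42}$ ($H{\left(r \right)} = 4 + \sqrt{22 + 20} = 4 + \sqrt{42}$)
$5012 + H{\left(4 \cdot 9 \right)} = 5012 + \left(4 + \sqrt{42}\right) = 5016 + \sqrt{42}$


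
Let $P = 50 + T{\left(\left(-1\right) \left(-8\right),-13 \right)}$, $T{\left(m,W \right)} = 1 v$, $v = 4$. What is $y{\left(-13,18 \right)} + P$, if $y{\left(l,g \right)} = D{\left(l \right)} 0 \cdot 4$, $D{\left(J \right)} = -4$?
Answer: $54$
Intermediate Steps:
$T{\left(m,W \right)} = 4$ ($T{\left(m,W \right)} = 1 \cdot 4 = 4$)
$y{\left(l,g \right)} = 0$ ($y{\left(l,g \right)} = \left(-4\right) 0 \cdot 4 = 0 \cdot 4 = 0$)
$P = 54$ ($P = 50 + 4 = 54$)
$y{\left(-13,18 \right)} + P = 0 + 54 = 54$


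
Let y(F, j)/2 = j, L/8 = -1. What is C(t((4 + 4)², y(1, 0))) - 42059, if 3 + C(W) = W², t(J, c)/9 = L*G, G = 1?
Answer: -36878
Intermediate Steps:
L = -8 (L = 8*(-1) = -8)
y(F, j) = 2*j
t(J, c) = -72 (t(J, c) = 9*(-8*1) = 9*(-8) = -72)
C(W) = -3 + W²
C(t((4 + 4)², y(1, 0))) - 42059 = (-3 + (-72)²) - 42059 = (-3 + 5184) - 42059 = 5181 - 42059 = -36878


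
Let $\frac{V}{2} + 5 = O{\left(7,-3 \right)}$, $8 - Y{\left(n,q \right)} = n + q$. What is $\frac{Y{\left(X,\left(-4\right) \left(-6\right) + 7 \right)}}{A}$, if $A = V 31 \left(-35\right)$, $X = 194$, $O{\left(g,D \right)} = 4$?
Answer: $- \frac{1}{10} \approx -0.1$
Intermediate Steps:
$Y{\left(n,q \right)} = 8 - n - q$ ($Y{\left(n,q \right)} = 8 - \left(n + q\right) = 8 - n - q$)
$V = -2$ ($V = -10 + 2 \cdot 4 = -10 + 8 = -2$)
$A = 2170$ ($A = \left(-2\right) 31 \left(-35\right) = \left(-62\right) \left(-35\right) = 2170$)
$\frac{Y{\left(X,\left(-4\right) \left(-6\right) + 7 \right)}}{A} = \frac{8 - 194 - \left(\left(-4\right) \left(-6\right) + 7\right)}{2170} = \left(8 - 194 - \left(24 + 7\right)\right) \frac{1}{2170} = \left(8 - 194 - 31\right) \frac{1}{2170} = \left(-217\right) \frac{1}{2170} = - \frac{1}{10}$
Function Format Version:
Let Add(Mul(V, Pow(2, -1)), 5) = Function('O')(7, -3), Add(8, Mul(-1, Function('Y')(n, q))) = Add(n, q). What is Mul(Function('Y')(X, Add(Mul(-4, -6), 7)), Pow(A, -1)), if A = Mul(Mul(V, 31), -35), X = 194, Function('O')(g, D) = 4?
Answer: Rational(-1, 10) ≈ -0.10000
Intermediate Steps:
Function('Y')(n, q) = Add(8, Mul(-1, n), Mul(-1, q)) (Function('Y')(n, q) = Add(8, Mul(-1, Add(n, q))) = Add(8, Add(Mul(-1, n), Mul(-1, q))) = Add(8, Mul(-1, n), Mul(-1, q)))
V = -2 (V = Add(-10, Mul(2, 4)) = Add(-10, 8) = -2)
A = 2170 (A = Mul(Mul(-2, 31), -35) = Mul(-62, -35) = 2170)
Mul(Function('Y')(X, Add(Mul(-4, -6), 7)), Pow(A, -1)) = Mul(Add(8, Mul(-1, 194), Mul(-1, Add(Mul(-4, -6), 7))), Pow(2170, -1)) = Mul(Add(8, -194, Mul(-1, Add(24, 7))), Rational(1, 2170)) = Mul(Add(8, -194, Mul(-1, 31)), Rational(1, 2170)) = Mul(Add(8, -194, -31), Rational(1, 2170)) = Mul(-217, Rational(1, 2170)) = Rational(-1, 10)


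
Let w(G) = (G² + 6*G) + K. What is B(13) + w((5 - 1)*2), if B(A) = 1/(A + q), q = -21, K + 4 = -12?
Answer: 767/8 ≈ 95.875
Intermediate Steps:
K = -16 (K = -4 - 12 = -16)
w(G) = -16 + G² + 6*G (w(G) = (G² + 6*G) - 16 = -16 + G² + 6*G)
B(A) = 1/(-21 + A) (B(A) = 1/(A - 21) = 1/(-21 + A))
B(13) + w((5 - 1)*2) = 1/(-21 + 13) + (-16 + ((5 - 1)*2)² + 6*((5 - 1)*2)) = 1/(-8) + (-16 + (4*2)² + 6*(4*2)) = -⅛ + (-16 + 8² + 6*8) = -⅛ + (-16 + 64 + 48) = -⅛ + 96 = 767/8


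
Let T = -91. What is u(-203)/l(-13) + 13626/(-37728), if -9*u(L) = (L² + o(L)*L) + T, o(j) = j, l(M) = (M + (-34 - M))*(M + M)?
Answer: -44645021/4168944 ≈ -10.709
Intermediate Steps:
l(M) = -68*M
u(L) = 91/9 - 2*L²/9 (u(L) = -((L² + L*L) - 91)/9 = -((L² + L²) - 91)/9 = -(2*L² - 91)/9 = -(-91 + 2*L²)/9 = 91/9 - 2*L²/9)
u(-203)/l(-13) + 13626/(-37728) = (91/9 - 2/9*(-203)²)/((-68*(-13))) + 13626/(-37728) = (91/9 - 2/9*41209)/884 + 13626*(-1/37728) = (91/9 - 82418/9)*(1/884) - 757/2096 = -82327/9*1/884 - 757/2096 = -82327/7956 - 757/2096 = -44645021/4168944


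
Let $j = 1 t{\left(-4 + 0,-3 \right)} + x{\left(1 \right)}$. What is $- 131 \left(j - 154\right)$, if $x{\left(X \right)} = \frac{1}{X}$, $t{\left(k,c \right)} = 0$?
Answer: $20043$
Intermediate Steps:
$j = 1$ ($j = 1 \cdot 0 + 1^{-1} = 0 + 1 = 1$)
$- 131 \left(j - 154\right) = - 131 \left(1 - 154\right) = \left(-131\right) \left(-153\right) = 20043$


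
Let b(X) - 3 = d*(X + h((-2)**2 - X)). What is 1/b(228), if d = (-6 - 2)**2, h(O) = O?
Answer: 1/259 ≈ 0.0038610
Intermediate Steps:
d = 64 (d = (-8)**2 = 64)
b(X) = 259 (b(X) = 3 + 64*(X + ((-2)**2 - X)) = 3 + 64*(X + (4 - X)) = 3 + 64*4 = 3 + 256 = 259)
1/b(228) = 1/259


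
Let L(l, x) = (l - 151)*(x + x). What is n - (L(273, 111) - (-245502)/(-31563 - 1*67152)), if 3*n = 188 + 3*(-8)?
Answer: -2667955138/98715 ≈ -27027.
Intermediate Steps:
n = 164/3 (n = (188 + 3*(-8))/3 = (188 - 24)/3 = (⅓)*164 = 164/3 ≈ 54.667)
L(l, x) = 2*x*(-151 + l) (L(l, x) = (-151 + l)*(2*x) = 2*x*(-151 + l))
n - (L(273, 111) - (-245502)/(-31563 - 1*67152)) = 164/3 - (2*111*(-151 + 273) - (-245502)/(-31563 - 1*67152)) = 164/3 - (2*111*122 - (-245502)/(-31563 - 67152)) = 164/3 - (27084 - (-245502)/(-98715)) = 164/3 - (27084 - (-245502)*(-1)/98715) = 164/3 - (27084 - 1*81834/32905) = 164/3 - (27084 - 81834/32905) = 164/3 - 1*891117186/32905 = 164/3 - 891117186/32905 = -2667955138/98715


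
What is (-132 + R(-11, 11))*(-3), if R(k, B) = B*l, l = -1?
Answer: 429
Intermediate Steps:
R(k, B) = -B (R(k, B) = B*(-1) = -B)
(-132 + R(-11, 11))*(-3) = (-132 - 1*11)*(-3) = (-132 - 11)*(-3) = -143*(-3) = 429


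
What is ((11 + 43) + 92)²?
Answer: 21316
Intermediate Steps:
((11 + 43) + 92)² = (54 + 92)² = 146² = 21316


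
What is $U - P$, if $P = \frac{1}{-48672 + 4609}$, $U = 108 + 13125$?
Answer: $\frac{583085680}{44063} \approx 13233.0$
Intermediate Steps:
$U = 13233$
$P = - \frac{1}{44063}$ ($P = \frac{1}{-44063} = - \frac{1}{44063} \approx -2.2695 \cdot 10^{-5}$)
$U - P = 13233 - - \frac{1}{44063} = 13233 + \frac{1}{44063} = \frac{583085680}{44063}$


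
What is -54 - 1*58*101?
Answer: -5912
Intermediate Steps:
-54 - 1*58*101 = -54 - 58*101 = -54 - 5858 = -5912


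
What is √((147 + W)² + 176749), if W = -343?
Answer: √215165 ≈ 463.86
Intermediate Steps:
√((147 + W)² + 176749) = √((147 - 343)² + 176749) = √((-196)² + 176749) = √(38416 + 176749) = √215165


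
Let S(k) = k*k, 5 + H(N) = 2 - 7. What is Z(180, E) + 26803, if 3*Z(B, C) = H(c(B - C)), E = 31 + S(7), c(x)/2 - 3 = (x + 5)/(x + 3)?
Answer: 80399/3 ≈ 26800.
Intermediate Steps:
c(x) = 6 + 2*(5 + x)/(3 + x) (c(x) = 6 + 2*((x + 5)/(x + 3)) = 6 + 2*((5 + x)/(3 + x)) = 6 + 2*(5 + x)/(3 + x))
H(N) = -10 (H(N) = -5 + (2 - 7) = -5 - 5 = -10)
S(k) = k**2
E = 80 (E = 31 + 7**2 = 31 + 49 = 80)
Z(B, C) = -10/3 (Z(B, C) = (1/3)*(-10) = -10/3)
Z(180, E) + 26803 = -10/3 + 26803 = 80399/3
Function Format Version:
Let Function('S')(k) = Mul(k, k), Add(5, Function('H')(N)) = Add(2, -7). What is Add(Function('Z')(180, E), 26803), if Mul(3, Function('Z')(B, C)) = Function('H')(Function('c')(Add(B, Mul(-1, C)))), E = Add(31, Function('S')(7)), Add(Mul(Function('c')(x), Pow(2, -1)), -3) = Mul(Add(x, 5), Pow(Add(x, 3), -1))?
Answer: Rational(80399, 3) ≈ 26800.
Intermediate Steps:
Function('c')(x) = Add(6, Mul(2, Pow(Add(3, x), -1), Add(5, x))) (Function('c')(x) = Add(6, Mul(2, Mul(Add(x, 5), Pow(Add(x, 3), -1)))) = Add(6, Mul(2, Mul(Add(5, x), Pow(Add(3, x), -1)))) = Add(6, Mul(2, Mul(Pow(Add(3, x), -1), Add(5, x)))) = Add(6, Mul(2, Pow(Add(3, x), -1), Add(5, x))))
Function('H')(N) = -10 (Function('H')(N) = Add(-5, Add(2, -7)) = Add(-5, -5) = -10)
Function('S')(k) = Pow(k, 2)
E = 80 (E = Add(31, Pow(7, 2)) = Add(31, 49) = 80)
Function('Z')(B, C) = Rational(-10, 3) (Function('Z')(B, C) = Mul(Rational(1, 3), -10) = Rational(-10, 3))
Add(Function('Z')(180, E), 26803) = Add(Rational(-10, 3), 26803) = Rational(80399, 3)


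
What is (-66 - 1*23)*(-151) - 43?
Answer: 13396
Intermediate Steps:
(-66 - 1*23)*(-151) - 43 = (-66 - 23)*(-151) - 43 = -89*(-151) - 43 = 13439 - 43 = 13396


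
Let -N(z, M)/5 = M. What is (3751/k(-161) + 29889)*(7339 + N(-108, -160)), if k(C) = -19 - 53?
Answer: 5828221241/24 ≈ 2.4284e+8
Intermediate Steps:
N(z, M) = -5*M
k(C) = -72
(3751/k(-161) + 29889)*(7339 + N(-108, -160)) = (3751/(-72) + 29889)*(7339 - 5*(-160)) = (3751*(-1/72) + 29889)*(7339 + 800) = (-3751/72 + 29889)*8139 = (2148257/72)*8139 = 5828221241/24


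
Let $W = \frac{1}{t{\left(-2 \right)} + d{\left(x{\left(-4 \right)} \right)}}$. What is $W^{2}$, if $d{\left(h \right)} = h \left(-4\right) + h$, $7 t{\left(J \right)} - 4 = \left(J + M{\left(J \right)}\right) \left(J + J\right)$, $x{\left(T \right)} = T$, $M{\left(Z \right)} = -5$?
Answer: $\frac{49}{13456} \approx 0.0036415$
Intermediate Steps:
$t{\left(J \right)} = \frac{4}{7} + \frac{2 J \left(-5 + J\right)}{7}$ ($t{\left(J \right)} = \frac{4}{7} + \frac{\left(J - 5\right) \left(J + J\right)}{7} = \frac{4}{7} + \frac{\left(-5 + J\right) 2 J}{7} = \frac{4}{7} + \frac{2 J \left(-5 + J\right)}{7}$)
$d{\left(h \right)} = - 3 h$ ($d{\left(h \right)} = - 4 h + h = - 3 h$)
$W = \frac{7}{116}$ ($W = \frac{1}{\left(\frac{4}{7} - - \frac{20}{7} + \frac{2 \left(-2\right)^{2}}{7}\right) - -12} = \frac{1}{\left(\frac{4}{7} + \frac{20}{7} + \frac{2}{7} \cdot 4\right) + 12} = \frac{1}{\left(\frac{4}{7} + \frac{20}{7} + \frac{8}{7}\right) + 12} = \frac{1}{\frac{32}{7} + 12} = \frac{1}{\frac{116}{7}} = \frac{7}{116} \approx 0.060345$)
$W^{2} = \left(\frac{7}{116}\right)^{2} = \frac{49}{13456}$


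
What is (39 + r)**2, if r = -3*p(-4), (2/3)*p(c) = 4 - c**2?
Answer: 8649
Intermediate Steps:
p(c) = 6 - 3*c**2/2 (p(c) = 3*(4 - c**2)/2 = 6 - 3*c**2/2)
r = 54 (r = -3*(6 - 3/2*(-4)**2) = -3*(6 - 3/2*16) = -3*(6 - 24) = -3*(-18) = 54)
(39 + r)**2 = (39 + 54)**2 = 93**2 = 8649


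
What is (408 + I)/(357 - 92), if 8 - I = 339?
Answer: 77/265 ≈ 0.29057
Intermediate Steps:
I = -331 (I = 8 - 1*339 = 8 - 339 = -331)
(408 + I)/(357 - 92) = (408 - 331)/(357 - 92) = 77/265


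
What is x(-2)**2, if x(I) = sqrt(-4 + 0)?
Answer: -4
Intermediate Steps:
x(I) = 2*I (x(I) = sqrt(-4) = 2*I)
x(-2)**2 = (2*I)**2 = -4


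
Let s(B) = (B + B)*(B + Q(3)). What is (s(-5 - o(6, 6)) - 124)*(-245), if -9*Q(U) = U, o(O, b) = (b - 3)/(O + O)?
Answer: 128135/8 ≈ 16017.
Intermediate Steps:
o(O, b) = (-3 + b)/(2*O) (o(O, b) = (-3 + b)/((2*O)) = (-3 + b)*(1/(2*O)) = (-3 + b)/(2*O))
Q(U) = -U/9
s(B) = 2*B*(-1/3 + B) (s(B) = (B + B)*(B - 1/9*3) = (2*B)*(B - 1/3) = (2*B)*(-1/3 + B) = 2*B*(-1/3 + B))
(s(-5 - o(6, 6)) - 124)*(-245) = (2*(-5 - (-3 + 6)/(2*6))*(-1 + 3*(-5 - (-3 + 6)/(2*6)))/3 - 124)*(-245) = (2*(-5 - 3/(2*6))*(-1 + 3*(-5 - 3/(2*6)))/3 - 124)*(-245) = (2*(-5 - 1*1/4)*(-1 + 3*(-5 - 1*1/4))/3 - 124)*(-245) = (2*(-5 - 1/4)*(-1 + 3*(-5 - 1/4))/3 - 124)*(-245) = ((2/3)*(-21/4)*(-1 + 3*(-21/4)) - 124)*(-245) = ((2/3)*(-21/4)*(-1 - 63/4) - 124)*(-245) = ((2/3)*(-21/4)*(-67/4) - 124)*(-245) = (469/8 - 124)*(-245) = -523/8*(-245) = 128135/8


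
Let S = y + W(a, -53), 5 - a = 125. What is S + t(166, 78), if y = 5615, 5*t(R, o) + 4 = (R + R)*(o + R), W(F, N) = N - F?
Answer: 109414/5 ≈ 21883.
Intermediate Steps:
a = -120 (a = 5 - 1*125 = 5 - 125 = -120)
t(R, o) = -⅘ + 2*R*(R + o)/5 (t(R, o) = -⅘ + ((R + R)*(o + R))/5 = -⅘ + ((2*R)*(R + o))/5 = -⅘ + (2*R*(R + o))/5 = -⅘ + 2*R*(R + o)/5)
S = 5682 (S = 5615 + (-53 - 1*(-120)) = 5615 + (-53 + 120) = 5615 + 67 = 5682)
S + t(166, 78) = 5682 + (-⅘ + (⅖)*166² + (⅖)*166*78) = 5682 + (-⅘ + (⅖)*27556 + 25896/5) = 5682 + (-⅘ + 55112/5 + 25896/5) = 5682 + 81004/5 = 109414/5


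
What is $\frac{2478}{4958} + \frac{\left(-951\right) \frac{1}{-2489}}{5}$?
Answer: $\frac{17776884}{30851155} \approx 0.57621$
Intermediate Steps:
$\frac{2478}{4958} + \frac{\left(-951\right) \frac{1}{-2489}}{5} = 2478 \cdot \frac{1}{4958} + \left(-951\right) \left(- \frac{1}{2489}\right) \frac{1}{5} = \frac{1239}{2479} + \frac{951}{2489} \cdot \frac{1}{5} = \frac{1239}{2479} + \frac{951}{12445} = \frac{17776884}{30851155}$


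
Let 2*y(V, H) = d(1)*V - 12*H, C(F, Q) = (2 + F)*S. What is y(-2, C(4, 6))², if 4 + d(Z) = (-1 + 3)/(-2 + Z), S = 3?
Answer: 10404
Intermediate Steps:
d(Z) = -4 + 2/(-2 + Z) (d(Z) = -4 + (-1 + 3)/(-2 + Z) = -4 + 2/(-2 + Z))
C(F, Q) = 6 + 3*F (C(F, Q) = (2 + F)*3 = 6 + 3*F)
y(V, H) = -6*H - 3*V (y(V, H) = ((2*(5 - 2*1)/(-2 + 1))*V - 12*H)/2 = ((2*(5 - 2)/(-1))*V - 12*H)/2 = ((2*(-1)*3)*V - 12*H)/2 = (-6*V - 12*H)/2 = (-12*H - 6*V)/2 = -6*H - 3*V)
y(-2, C(4, 6))² = (-6*(6 + 3*4) - 3*(-2))² = (-6*(6 + 12) + 6)² = (-6*18 + 6)² = (-108 + 6)² = (-102)² = 10404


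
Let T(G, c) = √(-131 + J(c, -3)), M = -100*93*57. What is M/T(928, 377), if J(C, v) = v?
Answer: 265050*I*√134/67 ≈ 45794.0*I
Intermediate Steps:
M = -530100 (M = -9300*57 = -530100)
T(G, c) = I*√134 (T(G, c) = √(-131 - 3) = √(-134) = I*√134)
M/T(928, 377) = -530100*(-I*√134/134) = -(-265050)*I*√134/67 = 265050*I*√134/67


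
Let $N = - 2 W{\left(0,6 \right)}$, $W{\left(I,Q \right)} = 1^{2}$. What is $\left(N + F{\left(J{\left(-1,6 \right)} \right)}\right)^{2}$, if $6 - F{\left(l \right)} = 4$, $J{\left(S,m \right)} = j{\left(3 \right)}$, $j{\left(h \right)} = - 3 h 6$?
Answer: $0$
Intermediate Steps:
$W{\left(I,Q \right)} = 1$
$j{\left(h \right)} = - 18 h$
$N = -2$ ($N = \left(-2\right) 1 = -2$)
$J{\left(S,m \right)} = -54$ ($J{\left(S,m \right)} = \left(-18\right) 3 = -54$)
$F{\left(l \right)} = 2$ ($F{\left(l \right)} = 6 - 4 = 2$)
$\left(N + F{\left(J{\left(-1,6 \right)} \right)}\right)^{2} = \left(-2 + 2\right)^{2} = 0^{2} = 0$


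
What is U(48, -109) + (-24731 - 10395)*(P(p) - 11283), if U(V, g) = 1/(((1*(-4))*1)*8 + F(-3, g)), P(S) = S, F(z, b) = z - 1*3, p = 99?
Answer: 14928268991/38 ≈ 3.9285e+8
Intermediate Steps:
F(z, b) = -3 + z (F(z, b) = z - 3 = -3 + z)
U(V, g) = -1/38 (U(V, g) = 1/(((1*(-4))*1)*8 + (-3 - 3)) = 1/(-4*1*8 - 6) = 1/(-4*8 - 6) = 1/(-32 - 6) = 1/(-38) = -1/38)
U(48, -109) + (-24731 - 10395)*(P(p) - 11283) = -1/38 + (-24731 - 10395)*(99 - 11283) = -1/38 - 35126*(-11184) = -1/38 + 392849184 = 14928268991/38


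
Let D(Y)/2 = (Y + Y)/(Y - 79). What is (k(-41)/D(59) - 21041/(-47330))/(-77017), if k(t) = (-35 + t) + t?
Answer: -28929469/215067661990 ≈ -0.00013451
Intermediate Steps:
D(Y) = 4*Y/(-79 + Y) (D(Y) = 2*((Y + Y)/(Y - 79)) = 2*((2*Y)/(-79 + Y)) = 2*(2*Y/(-79 + Y)) = 4*Y/(-79 + Y))
k(t) = -35 + 2*t
(k(-41)/D(59) - 21041/(-47330))/(-77017) = ((-35 + 2*(-41))/((4*59/(-79 + 59))) - 21041/(-47330))/(-77017) = ((-35 - 82)/((4*59/(-20))) - 21041*(-1/47330))*(-1/77017) = (-117/(4*59*(-1/20)) + 21041/47330)*(-1/77017) = (-117/(-59/5) + 21041/47330)*(-1/77017) = (-117*(-5/59) + 21041/47330)*(-1/77017) = (585/59 + 21041/47330)*(-1/77017) = (28929469/2792470)*(-1/77017) = -28929469/215067661990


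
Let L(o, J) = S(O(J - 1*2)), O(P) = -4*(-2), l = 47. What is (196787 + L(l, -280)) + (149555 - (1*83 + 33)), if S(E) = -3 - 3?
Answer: 346220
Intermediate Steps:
O(P) = 8
S(E) = -6
L(o, J) = -6
(196787 + L(l, -280)) + (149555 - (1*83 + 33)) = (196787 - 6) + (149555 - (1*83 + 33)) = 196781 + (149555 - (83 + 33)) = 196781 + (149555 - 1*116) = 196781 + (149555 - 116) = 196781 + 149439 = 346220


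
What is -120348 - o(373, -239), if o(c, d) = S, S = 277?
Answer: -120625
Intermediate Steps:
o(c, d) = 277
-120348 - o(373, -239) = -120348 - 1*277 = -120348 - 277 = -120625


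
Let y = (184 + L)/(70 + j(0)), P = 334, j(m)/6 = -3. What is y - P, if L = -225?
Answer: -17409/52 ≈ -334.79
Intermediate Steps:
j(m) = -18 (j(m) = 6*(-3) = -18)
y = -41/52 (y = (184 - 225)/(70 - 18) = -41/52 ≈ -0.78846)
y - P = -41/52 - 1*334 = -41/52 - 334 = -17409/52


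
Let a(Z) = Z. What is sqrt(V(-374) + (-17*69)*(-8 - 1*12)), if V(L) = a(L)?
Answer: sqrt(23086) ≈ 151.94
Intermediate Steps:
V(L) = L
sqrt(V(-374) + (-17*69)*(-8 - 1*12)) = sqrt(-374 + (-17*69)*(-8 - 1*12)) = sqrt(-374 - 1173*(-8 - 12)) = sqrt(-374 - 1173*(-20)) = sqrt(-374 + 23460) = sqrt(23086)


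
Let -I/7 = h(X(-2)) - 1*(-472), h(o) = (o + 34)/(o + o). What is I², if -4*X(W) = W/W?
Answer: 32069569/4 ≈ 8.0174e+6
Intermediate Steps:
X(W) = -¼ (X(W) = -W/(4*W) = -¼*1 = -¼)
h(o) = (34 + o)/(2*o) (h(o) = (34 + o)/((2*o)) = (34 + o)*(1/(2*o)) = (34 + o)/(2*o))
I = -5663/2 (I = -7*((34 - ¼)/(2*(-¼)) - 1*(-472)) = -7*((½)*(-4)*(135/4) + 472) = -7*(-135/2 + 472) = -7*809/2 = -5663/2 ≈ -2831.5)
I² = (-5663/2)² = 32069569/4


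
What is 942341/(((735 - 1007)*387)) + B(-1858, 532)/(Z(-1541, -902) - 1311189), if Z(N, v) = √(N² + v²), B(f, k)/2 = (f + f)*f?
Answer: -881492443555802363/45242819977453776 - 3452164*√3188285/429803351359 ≈ -19.498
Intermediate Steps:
B(f, k) = 4*f² (B(f, k) = 2*((f + f)*f) = 2*((2*f)*f) = 2*(2*f²) = 4*f²)
942341/(((735 - 1007)*387)) + B(-1858, 532)/(Z(-1541, -902) - 1311189) = 942341/(((735 - 1007)*387)) + (4*(-1858)²)/(√((-1541)² + (-902)²) - 1311189) = 942341/((-272*387)) + (4*3452164)/(√(2374681 + 813604) - 1311189) = 942341/(-105264) + 13808656/(√3188285 - 1311189) = 942341*(-1/105264) + 13808656/(-1311189 + √3188285) = -942341/105264 + 13808656/(-1311189 + √3188285)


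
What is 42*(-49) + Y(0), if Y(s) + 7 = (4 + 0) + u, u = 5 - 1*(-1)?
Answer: -2055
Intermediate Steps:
u = 6 (u = 5 + 1 = 6)
Y(s) = 3 (Y(s) = -7 + ((4 + 0) + 6) = -7 + (4 + 6) = -7 + 10 = 3)
42*(-49) + Y(0) = 42*(-49) + 3 = -2058 + 3 = -2055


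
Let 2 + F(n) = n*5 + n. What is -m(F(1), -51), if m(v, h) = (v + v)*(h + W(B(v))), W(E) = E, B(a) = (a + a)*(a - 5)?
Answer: 472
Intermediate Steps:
F(n) = -2 + 6*n (F(n) = -2 + (n*5 + n) = -2 + (5*n + n) = -2 + 6*n)
B(a) = 2*a*(-5 + a) (B(a) = (2*a)*(-5 + a) = 2*a*(-5 + a))
m(v, h) = 2*v*(h + 2*v*(-5 + v)) (m(v, h) = (v + v)*(h + 2*v*(-5 + v)) = (2*v)*(h + 2*v*(-5 + v)) = 2*v*(h + 2*v*(-5 + v)))
-m(F(1), -51) = -2*(-2 + 6*1)*(-51 + 2*(-2 + 6*1)*(-5 + (-2 + 6*1))) = -2*(-2 + 6)*(-51 + 2*(-2 + 6)*(-5 + (-2 + 6))) = -2*4*(-51 + 2*4*(-5 + 4)) = -2*4*(-51 + 2*4*(-1)) = -2*4*(-51 - 8) = -2*4*(-59) = -1*(-472) = 472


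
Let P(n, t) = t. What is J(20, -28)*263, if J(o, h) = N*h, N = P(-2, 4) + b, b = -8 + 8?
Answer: -29456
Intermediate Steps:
b = 0
N = 4 (N = 4 + 0 = 4)
J(o, h) = 4*h
J(20, -28)*263 = (4*(-28))*263 = -112*263 = -29456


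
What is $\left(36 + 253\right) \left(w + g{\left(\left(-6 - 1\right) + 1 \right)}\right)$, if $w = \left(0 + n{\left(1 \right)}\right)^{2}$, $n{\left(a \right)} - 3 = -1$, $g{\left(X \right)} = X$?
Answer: $-578$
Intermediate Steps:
$n{\left(a \right)} = 2$ ($n{\left(a \right)} = 3 - 1 = 2$)
$w = 4$ ($w = \left(0 + 2\right)^{2} = 2^{2} = 4$)
$\left(36 + 253\right) \left(w + g{\left(\left(-6 - 1\right) + 1 \right)}\right) = \left(36 + 253\right) \left(4 + \left(\left(-6 - 1\right) + 1\right)\right) = 289 \left(4 + \left(-7 + 1\right)\right) = 289 \left(4 - 6\right) = 289 \left(-2\right) = -578$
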